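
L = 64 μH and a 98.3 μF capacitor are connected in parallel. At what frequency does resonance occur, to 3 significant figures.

ω₀ = 1/√(LC) = 1/√(6.4e-05 × 9.83e-05) = 12610 rad/s
f₀ = ω₀/(2π) = 2.01 kHz

2.01 kHz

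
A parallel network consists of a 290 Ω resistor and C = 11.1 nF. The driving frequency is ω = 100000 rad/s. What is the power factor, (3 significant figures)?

0.952

X_C = 1/(ωC) = 901 Ω
Parallel: admittances add. Y = 1/R + jωC
Y = (0.00345 + j0.00111) S
|Y| = 0.00362 S → |Z| = 1/|Y| = 276 Ω, ∠Z = −∠Y = -17.8°
cos φ = cos(-17.8°) = 0.952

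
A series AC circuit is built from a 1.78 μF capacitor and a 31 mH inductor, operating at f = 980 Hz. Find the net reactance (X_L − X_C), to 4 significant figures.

ω = 2πf = 6158 rad/s
X_L = ωL = 190.9 Ω
X_C = 1/(ωC) = 91.24 Ω
X = 190.9 − 91.24 = 99.65 Ω

99.65 Ω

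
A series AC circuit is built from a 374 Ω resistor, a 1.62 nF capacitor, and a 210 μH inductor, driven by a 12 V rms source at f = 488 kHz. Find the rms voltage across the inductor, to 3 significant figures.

ω = 2πf = 3.066e+06 rad/s
X_L = ωL = 644 Ω
X_C = 1/(ωC) = 201 Ω
Net reactance X = X_L − X_C = 443 Ω
Z = 374 + j443 Ω
|Z| = √(374² + 443²) = 579 Ω
I = V/|Z| = 20.7 mA
V_L = I·|Z_L| = 0.0207 × 644 = 13.3 V

13.3 V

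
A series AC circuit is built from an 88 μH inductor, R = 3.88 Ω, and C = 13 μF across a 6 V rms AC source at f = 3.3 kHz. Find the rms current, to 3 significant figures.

ω = 2πf = 20730 rad/s
X_L = ωL = 1.82 Ω
X_C = 1/(ωC) = 3.71 Ω
Net reactance X = X_L − X_C = -1.89 Ω
Z = 3.88 − j1.89 Ω
|Z| = √(3.88² + 1.89²) = 4.31 Ω
I = V/|Z| = 6/4.31 = 1.39 A

1.39 A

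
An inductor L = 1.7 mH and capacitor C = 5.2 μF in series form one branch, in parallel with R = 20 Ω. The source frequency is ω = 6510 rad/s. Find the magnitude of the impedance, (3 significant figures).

13.6 Ω

X_L = ωL = 11.1 Ω
X_C = 1/(ωC) = 29.5 Ω
Branch 1: Z₁ = R = 20.0 Ω
Branch 2 (series LC): Z₂ = j(X_L − X_C) = −j18.5 Ω
Parallel: Z = Z₁Z₂/(Z₁+Z₂), |Z| = 13.6 Ω, ∠Z = -47.3°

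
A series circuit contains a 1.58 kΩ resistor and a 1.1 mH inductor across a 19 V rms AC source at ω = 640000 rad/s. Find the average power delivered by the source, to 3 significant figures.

191 mW

X_L = ωL = 704 Ω
Z = 1580 + j704 Ω
|Z| = √(1580² + 704²) = 1730 Ω
∠Z = arctan(704/1580) = 24.0°
I = V/|Z| = 11.0 mA
P = VI cos φ = 19 × 0.0110 × cos(24.0°) = 191 mW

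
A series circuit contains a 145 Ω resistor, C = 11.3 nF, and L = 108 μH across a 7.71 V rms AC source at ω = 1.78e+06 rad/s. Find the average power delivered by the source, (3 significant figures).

209 mW

X_L = ωL = 192 Ω
X_C = 1/(ωC) = 49.7 Ω
Net reactance X = X_L − X_C = 143 Ω
Z = 145 + j143 Ω
|Z| = √(145² + 143²) = 203 Ω
∠Z = arctan(143/145) = 44.5°
I = V/|Z| = 37.9 mA
P = VI cos φ = 7.71 × 0.0379 × cos(44.5°) = 209 mW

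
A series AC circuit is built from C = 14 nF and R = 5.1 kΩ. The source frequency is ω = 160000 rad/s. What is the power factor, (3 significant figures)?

X_C = 1/(ωC) = 446 Ω
Z = 5100 − j446 Ω
|Z| = √(5100² + 446²) = 5120 Ω
∠Z = arctan(-446/5100) = -5.00°
cos φ = cos(-5.00°) = 0.996

0.996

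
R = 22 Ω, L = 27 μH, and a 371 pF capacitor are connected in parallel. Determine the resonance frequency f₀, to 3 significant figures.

1.59 MHz

ω₀ = 1/√(LC) = 1/√(2.7e-05 × 3.71e-10) = 9.992e+06 rad/s
f₀ = ω₀/(2π) = 1.59 MHz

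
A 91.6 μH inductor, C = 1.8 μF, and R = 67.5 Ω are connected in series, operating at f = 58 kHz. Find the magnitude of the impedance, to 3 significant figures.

ω = 2πf = 364400 rad/s
X_L = ωL = 33.4 Ω
X_C = 1/(ωC) = 1.52 Ω
Net reactance X = X_L − X_C = 31.9 Ω
Z = 67.5 + j31.9 Ω
|Z| = √(67.5² + 31.9²) = 74.6 Ω

74.6 Ω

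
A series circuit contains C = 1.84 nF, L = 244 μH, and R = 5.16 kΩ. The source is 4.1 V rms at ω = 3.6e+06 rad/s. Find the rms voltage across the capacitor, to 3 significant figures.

0.119 V

X_L = ωL = 878 Ω
X_C = 1/(ωC) = 151 Ω
Net reactance X = X_L − X_C = 727 Ω
Z = 5160 + j727 Ω
|Z| = √(5160² + 727²) = 5210 Ω
I = V/|Z| = 787 μA
V_C = I·|Z_C| = 0.000787 × 151 = 0.119 V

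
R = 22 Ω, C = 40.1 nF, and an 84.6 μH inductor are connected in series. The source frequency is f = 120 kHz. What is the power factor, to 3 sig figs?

ω = 2πf = 754000 rad/s
X_L = ωL = 63.8 Ω
X_C = 1/(ωC) = 33.1 Ω
Net reactance X = X_L − X_C = 30.7 Ω
Z = 22.0 + j30.7 Ω
|Z| = √(22.0² + 30.7²) = 37.8 Ω
∠Z = arctan(30.7/22.0) = 54.4°
cos φ = cos(54.4°) = 0.582

0.582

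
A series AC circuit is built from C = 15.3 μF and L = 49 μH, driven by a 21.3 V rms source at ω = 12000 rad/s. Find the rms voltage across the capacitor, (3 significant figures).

X_L = ωL = 0.588 Ω
X_C = 1/(ωC) = 5.45 Ω
Net reactance X = X_L − X_C = -4.86 Ω
Z = − j4.86 Ω
|Z| = √(0² + 4.86²) = 4.86 Ω
I = V/|Z| = 4.38 A
V_C = I·|Z_C| = 4.38 × 5.45 = 23.9 V

23.9 V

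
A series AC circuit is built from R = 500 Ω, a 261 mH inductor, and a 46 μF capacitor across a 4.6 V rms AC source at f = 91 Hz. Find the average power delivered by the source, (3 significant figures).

40.3 mW

ω = 2πf = 571.8 rad/s
X_L = ωL = 149 Ω
X_C = 1/(ωC) = 38.0 Ω
Net reactance X = X_L − X_C = 111 Ω
Z = 500 + j111 Ω
|Z| = √(500² + 111²) = 512 Ω
∠Z = arctan(111/500) = 12.5°
I = V/|Z| = 8.98 mA
P = VI cos φ = 4.6 × 0.00898 × cos(12.5°) = 40.3 mW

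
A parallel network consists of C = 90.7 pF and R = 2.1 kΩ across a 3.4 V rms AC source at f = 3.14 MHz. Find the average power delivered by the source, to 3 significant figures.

ω = 2πf = 1.973e+07 rad/s
X_C = 1/(ωC) = 559 Ω
Parallel: admittances add. Y = 1/R + jωC
Y = (0.000476 + j0.00179) S
|Y| = 0.00185 S → |Z| = 1/|Y| = 540 Ω, ∠Z = −∠Y = -75.1°
I = V/|Z| = 6.30 mA
P = VI cos φ = 3.4 × 0.00630 × cos(-75.1°) = 5.50 mW

5.50 mW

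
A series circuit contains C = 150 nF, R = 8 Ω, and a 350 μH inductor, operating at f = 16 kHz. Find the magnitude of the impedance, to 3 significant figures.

32.1 Ω

ω = 2πf = 100500 rad/s
X_L = ωL = 35.2 Ω
X_C = 1/(ωC) = 66.3 Ω
Net reactance X = X_L − X_C = -31.1 Ω
Z = 8.00 − j31.1 Ω
|Z| = √(8.00² + 31.1²) = 32.1 Ω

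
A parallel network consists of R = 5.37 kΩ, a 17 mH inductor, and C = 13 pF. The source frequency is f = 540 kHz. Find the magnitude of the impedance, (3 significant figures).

5320 Ω

ω = 2πf = 3.393e+06 rad/s
X_L = ωL = 57700 Ω
X_C = 1/(ωC) = 22700 Ω
Parallel: admittances add. Y = 1/R + 1/(jωL) + jωC
Y = (0.000186 + j2.68e-05) S
|Y| = 0.000188 S → |Z| = 1/|Y| = 5320 Ω, ∠Z = −∠Y = -8.18°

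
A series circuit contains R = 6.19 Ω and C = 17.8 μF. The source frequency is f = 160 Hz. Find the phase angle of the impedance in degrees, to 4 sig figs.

ω = 2πf = 1005 rad/s
X_C = 1/(ωC) = 55.88 Ω
Z = 6.190 − j55.88 Ω
|Z| = √(6.190² + 55.88²) = 56.22 Ω
∠Z = arctan(-55.88/6.190) = -83.68°

-83.68°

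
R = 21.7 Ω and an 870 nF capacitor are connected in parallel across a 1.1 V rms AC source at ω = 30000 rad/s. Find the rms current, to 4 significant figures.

58.26 mA

X_C = 1/(ωC) = 38.31 Ω
Parallel: admittances add. Y = 1/R + jωC
Y = (0.04608 + j0.02610) S
|Y| = 0.05296 S → |Z| = 1/|Y| = 18.88 Ω, ∠Z = −∠Y = -29.53°
I = V/|Z| = 1.1/18.88 = 58.26 mA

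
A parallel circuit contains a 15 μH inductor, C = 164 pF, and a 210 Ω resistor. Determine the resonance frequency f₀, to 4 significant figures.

ω₀ = 1/√(LC) = 1/√(1.5e-05 × 1.64e-10) = 2.016e+07 rad/s
f₀ = ω₀/(2π) = 3.209 MHz

3.209 MHz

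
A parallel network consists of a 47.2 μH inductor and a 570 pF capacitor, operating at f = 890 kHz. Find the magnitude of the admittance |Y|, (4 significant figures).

ω = 2πf = 5.592e+06 rad/s
X_L = ωL = 263.9 Ω
X_C = 1/(ωC) = 313.7 Ω
Parallel: admittances add. Y = 1/(jωL) + jωC
Y = (0 − j0.0006012) S
|Y| = 0.0006012 S → |Z| = 1/|Y| = 1663 Ω, ∠Z = −∠Y = 90.00°

601.2 μS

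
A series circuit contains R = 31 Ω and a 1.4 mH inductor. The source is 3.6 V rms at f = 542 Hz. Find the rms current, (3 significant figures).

ω = 2πf = 3405 rad/s
X_L = ωL = 4.77 Ω
Z = 31.0 + j4.77 Ω
|Z| = √(31.0² + 4.77²) = 31.4 Ω
I = V/|Z| = 3.6/31.4 = 115 mA

115 mA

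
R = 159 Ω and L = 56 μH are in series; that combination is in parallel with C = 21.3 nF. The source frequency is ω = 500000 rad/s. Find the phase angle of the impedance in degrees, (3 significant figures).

X_L = ωL = 28.0 Ω
X_C = 1/(ωC) = 93.9 Ω
Branch 1 (R+jX_L): Z₁ = 159 + j28.0 Ω, |Z₁| = 161 Ω
Branch 2 (−jX_C): Z₂ = −j93.9 Ω
Parallel: Z = Z₁Z₂/(Z₁+Z₂), |Z| = 88.1 Ω, ∠Z = -57.5°

-57.5°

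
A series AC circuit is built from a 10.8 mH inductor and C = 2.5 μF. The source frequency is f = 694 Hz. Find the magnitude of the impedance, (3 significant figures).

44.6 Ω

ω = 2πf = 4361 rad/s
X_L = ωL = 47.1 Ω
X_C = 1/(ωC) = 91.7 Ω
Net reactance X = X_L − X_C = -44.6 Ω
Z = − j44.6 Ω
|Z| = √(0² + 44.6²) = 44.6 Ω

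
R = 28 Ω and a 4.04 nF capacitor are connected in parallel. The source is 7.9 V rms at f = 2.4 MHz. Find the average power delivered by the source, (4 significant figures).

ω = 2πf = 1.508e+07 rad/s
X_C = 1/(ωC) = 16.41 Ω
Parallel: admittances add. Y = 1/R + jωC
Y = (0.03571 + j0.06092) S
|Y| = 0.07062 S → |Z| = 1/|Y| = 14.16 Ω, ∠Z = −∠Y = -59.62°
I = V/|Z| = 557.9 mA
P = VI cos φ = 7.9 × 0.5579 × cos(-59.62°) = 2.229 W

2.229 W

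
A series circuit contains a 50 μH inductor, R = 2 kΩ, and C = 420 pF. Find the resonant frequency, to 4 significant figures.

ω₀ = 1/√(LC) = 1/√(5e-05 × 4.2e-10) = 6.901e+06 rad/s
f₀ = ω₀/(2π) = 1.098 MHz

1.098 MHz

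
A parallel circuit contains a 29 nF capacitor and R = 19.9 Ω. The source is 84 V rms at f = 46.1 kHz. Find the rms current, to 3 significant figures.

ω = 2πf = 289700 rad/s
X_C = 1/(ωC) = 119 Ω
Parallel: admittances add. Y = 1/R + jωC
Y = (0.0503 + j0.00840) S
|Y| = 0.0509 S → |Z| = 1/|Y| = 19.6 Ω, ∠Z = −∠Y = -9.49°
I = V/|Z| = 84/19.6 = 4.28 A

4.28 A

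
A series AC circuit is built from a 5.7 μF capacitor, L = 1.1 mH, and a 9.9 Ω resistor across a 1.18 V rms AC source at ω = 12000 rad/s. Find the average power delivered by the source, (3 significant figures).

X_L = ωL = 13.2 Ω
X_C = 1/(ωC) = 14.6 Ω
Net reactance X = X_L − X_C = -1.42 Ω
Z = 9.90 − j1.42 Ω
|Z| = √(9.90² + 1.42²) = 10.0 Ω
∠Z = arctan(-1.42/9.90) = -8.16°
I = V/|Z| = 118 mA
P = VI cos φ = 1.18 × 0.118 × cos(-8.16°) = 138 mW

138 mW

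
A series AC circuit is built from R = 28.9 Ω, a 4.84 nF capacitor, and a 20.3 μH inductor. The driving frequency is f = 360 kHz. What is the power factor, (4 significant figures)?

0.5368

ω = 2πf = 2.262e+06 rad/s
X_L = ωL = 45.92 Ω
X_C = 1/(ωC) = 91.34 Ω
Net reactance X = X_L − X_C = -45.42 Ω
Z = 28.90 − j45.42 Ω
|Z| = √(28.90² + 45.42²) = 53.84 Ω
∠Z = arctan(-45.42/28.90) = -57.53°
cos φ = cos(-57.53°) = 0.5368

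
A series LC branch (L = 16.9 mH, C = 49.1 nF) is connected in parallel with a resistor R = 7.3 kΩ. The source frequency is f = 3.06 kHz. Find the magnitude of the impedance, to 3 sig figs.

731 Ω

ω = 2πf = 19230 rad/s
X_L = ωL = 325 Ω
X_C = 1/(ωC) = 1060 Ω
Branch 1: Z₁ = R = 7300 Ω
Branch 2 (series LC): Z₂ = j(X_L − X_C) = −j734 Ω
Parallel: Z = Z₁Z₂/(Z₁+Z₂), |Z| = 731 Ω, ∠Z = -84.3°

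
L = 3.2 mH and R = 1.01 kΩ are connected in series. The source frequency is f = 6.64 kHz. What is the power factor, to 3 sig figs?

ω = 2πf = 41720 rad/s
X_L = ωL = 134 Ω
Z = 1010 + j134 Ω
|Z| = √(1010² + 134²) = 1020 Ω
∠Z = arctan(134/1010) = 7.53°
cos φ = cos(7.53°) = 0.991

0.991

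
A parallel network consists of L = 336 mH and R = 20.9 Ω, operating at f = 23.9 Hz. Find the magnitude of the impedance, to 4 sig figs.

19.31 Ω

ω = 2πf = 150.2 rad/s
X_L = ωL = 50.46 Ω
Parallel: admittances add. Y = 1/R + 1/(jωL)
Y = (0.04785 − j0.01982) S
|Y| = 0.05179 S → |Z| = 1/|Y| = 19.31 Ω, ∠Z = −∠Y = 22.50°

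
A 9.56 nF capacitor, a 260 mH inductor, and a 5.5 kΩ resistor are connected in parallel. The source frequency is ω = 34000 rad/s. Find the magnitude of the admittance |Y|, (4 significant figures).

X_L = ωL = 8840 Ω
X_C = 1/(ωC) = 3077 Ω
Parallel: admittances add. Y = 1/R + 1/(jωL) + jωC
Y = (0.0001818 + j0.0002119) S
|Y| = 0.0002792 S → |Z| = 1/|Y| = 3581 Ω, ∠Z = −∠Y = -49.37°

279.2 μS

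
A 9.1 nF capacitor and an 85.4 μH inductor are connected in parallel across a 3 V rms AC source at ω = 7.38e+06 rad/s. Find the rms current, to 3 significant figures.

X_L = ωL = 630 Ω
X_C = 1/(ωC) = 14.9 Ω
Parallel: admittances add. Y = 1/(jωL) + jωC
Y = (0 + j0.0656) S
|Y| = 0.0656 S → |Z| = 1/|Y| = 15.3 Ω, ∠Z = −∠Y = -90.0°
I = V/|Z| = 3/15.3 = 197 mA

197 mA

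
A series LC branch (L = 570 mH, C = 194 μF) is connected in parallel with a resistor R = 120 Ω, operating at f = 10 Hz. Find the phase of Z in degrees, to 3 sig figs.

ω = 2πf = 62.83 rad/s
X_L = ωL = 35.8 Ω
X_C = 1/(ωC) = 82.0 Ω
Branch 1: Z₁ = R = 120 Ω
Branch 2 (series LC): Z₂ = j(X_L − X_C) = −j46.2 Ω
Parallel: Z = Z₁Z₂/(Z₁+Z₂), |Z| = 43.1 Ω, ∠Z = -68.9°

-68.9°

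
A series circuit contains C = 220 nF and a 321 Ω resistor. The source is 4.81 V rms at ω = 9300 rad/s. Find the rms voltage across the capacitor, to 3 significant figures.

X_C = 1/(ωC) = 489 Ω
Z = 321 − j489 Ω
|Z| = √(321² + 489²) = 585 Ω
I = V/|Z| = 8.23 mA
V_C = I·|Z_C| = 0.00823 × 489 = 4.02 V

4.02 V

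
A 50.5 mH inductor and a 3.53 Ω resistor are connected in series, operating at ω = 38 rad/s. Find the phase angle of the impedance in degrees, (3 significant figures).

28.5°

X_L = ωL = 1.92 Ω
Z = 3.53 + j1.92 Ω
|Z| = √(3.53² + 1.92²) = 4.02 Ω
∠Z = arctan(1.92/3.53) = 28.5°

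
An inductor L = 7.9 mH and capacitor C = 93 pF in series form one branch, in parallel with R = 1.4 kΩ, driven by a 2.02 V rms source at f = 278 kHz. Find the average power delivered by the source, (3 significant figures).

ω = 2πf = 1.747e+06 rad/s
X_L = ωL = 13800 Ω
X_C = 1/(ωC) = 6160 Ω
Branch 1: Z₁ = R = 1400 Ω
Branch 2 (series LC): Z₂ = j(X_L − X_C) = j7640 Ω
Parallel: Z = Z₁Z₂/(Z₁+Z₂), |Z| = 1380 Ω, ∠Z = 10.4°
I = V/|Z| = 1.47 mA
P = VI cos φ = 2.02 × 0.00147 × cos(10.4°) = 2.91 mW

2.91 mW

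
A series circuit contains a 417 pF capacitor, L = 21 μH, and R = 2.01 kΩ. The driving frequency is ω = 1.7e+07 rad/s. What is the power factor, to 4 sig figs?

X_L = ωL = 357.0 Ω
X_C = 1/(ωC) = 141.1 Ω
Net reactance X = X_L − X_C = 215.9 Ω
Z = 2010 + j215.9 Ω
|Z| = √(2010² + 215.9²) = 2022 Ω
∠Z = arctan(215.9/2010) = 6.132°
cos φ = cos(6.132°) = 0.9943

0.9943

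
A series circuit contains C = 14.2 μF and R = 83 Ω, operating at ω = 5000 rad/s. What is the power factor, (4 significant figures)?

0.9859

X_C = 1/(ωC) = 14.08 Ω
Z = 83.00 − j14.08 Ω
|Z| = √(83.00² + 14.08²) = 84.19 Ω
∠Z = arctan(-14.08/83.00) = -9.631°
cos φ = cos(-9.631°) = 0.9859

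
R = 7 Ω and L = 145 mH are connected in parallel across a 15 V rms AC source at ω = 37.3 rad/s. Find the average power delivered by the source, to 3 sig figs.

32.1 W

X_L = ωL = 5.41 Ω
Parallel: admittances add. Y = 1/R + 1/(jωL)
Y = (0.143 − j0.185) S
|Y| = 0.234 S → |Z| = 1/|Y| = 4.28 Ω, ∠Z = −∠Y = 52.3°
I = V/|Z| = 3.50 A
P = VI cos φ = 15 × 3.50 × cos(52.3°) = 32.1 W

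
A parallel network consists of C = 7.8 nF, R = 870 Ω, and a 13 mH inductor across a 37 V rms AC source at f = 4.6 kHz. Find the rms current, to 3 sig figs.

99.7 mA

ω = 2πf = 28900 rad/s
X_L = ωL = 376 Ω
X_C = 1/(ωC) = 4440 Ω
Parallel: admittances add. Y = 1/R + 1/(jωL) + jωC
Y = (0.00115 − j0.00244) S
|Y| = 0.00269 S → |Z| = 1/|Y| = 371 Ω, ∠Z = −∠Y = 64.7°
I = V/|Z| = 37/371 = 99.7 mA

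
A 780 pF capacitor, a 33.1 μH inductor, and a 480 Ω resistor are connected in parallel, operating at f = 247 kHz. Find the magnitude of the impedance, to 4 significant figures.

54.42 Ω

ω = 2πf = 1.552e+06 rad/s
X_L = ωL = 51.37 Ω
X_C = 1/(ωC) = 826.1 Ω
Parallel: admittances add. Y = 1/R + 1/(jωL) + jωC
Y = (0.002083 − j0.01826) S
|Y| = 0.01837 S → |Z| = 1/|Y| = 54.42 Ω, ∠Z = −∠Y = 83.49°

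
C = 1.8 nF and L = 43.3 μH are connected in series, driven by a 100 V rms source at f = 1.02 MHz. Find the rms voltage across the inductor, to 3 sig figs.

145 V

ω = 2πf = 6.409e+06 rad/s
X_L = ωL = 278 Ω
X_C = 1/(ωC) = 86.7 Ω
Net reactance X = X_L − X_C = 191 Ω
Z = j191 Ω
|Z| = √(0² + 191²) = 191 Ω
I = V/|Z| = 524 mA
V_L = I·|Z_L| = 0.524 × 278 = 145 V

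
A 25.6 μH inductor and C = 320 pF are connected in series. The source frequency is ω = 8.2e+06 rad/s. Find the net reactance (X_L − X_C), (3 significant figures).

-171 Ω

X_L = ωL = 210 Ω
X_C = 1/(ωC) = 381 Ω
X = 210 − 381 = -171 Ω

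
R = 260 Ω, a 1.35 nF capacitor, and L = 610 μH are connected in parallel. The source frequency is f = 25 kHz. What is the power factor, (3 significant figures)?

0.352

ω = 2πf = 157100 rad/s
X_L = ωL = 95.8 Ω
X_C = 1/(ωC) = 4720 Ω
Parallel: admittances add. Y = 1/R + 1/(jωL) + jωC
Y = (0.00385 − j0.0102) S
|Y| = 0.0109 S → |Z| = 1/|Y| = 91.5 Ω, ∠Z = −∠Y = 69.4°
cos φ = cos(69.4°) = 0.352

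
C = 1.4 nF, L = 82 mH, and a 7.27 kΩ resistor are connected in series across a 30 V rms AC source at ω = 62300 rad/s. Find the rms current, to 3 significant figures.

3.11 mA

X_L = ωL = 5110 Ω
X_C = 1/(ωC) = 11500 Ω
Net reactance X = X_L − X_C = -6360 Ω
Z = 7270 − j6360 Ω
|Z| = √(7270² + 6360²) = 9660 Ω
I = V/|Z| = 30/9660 = 3.11 mA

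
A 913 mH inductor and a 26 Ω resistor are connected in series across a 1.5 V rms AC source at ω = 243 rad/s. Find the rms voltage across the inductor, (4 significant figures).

X_L = ωL = 221.9 Ω
Z = 26.00 + j221.9 Ω
|Z| = √(26.00² + 221.9²) = 223.4 Ω
I = V/|Z| = 6.715 mA
V_L = I·|Z_L| = 0.006715 × 221.9 = 1.490 V

1.490 V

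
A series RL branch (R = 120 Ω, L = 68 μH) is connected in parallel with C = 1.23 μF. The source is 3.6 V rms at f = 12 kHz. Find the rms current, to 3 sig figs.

ω = 2πf = 75400 rad/s
X_L = ωL = 5.13 Ω
X_C = 1/(ωC) = 10.8 Ω
Branch 1 (R+jX_L): Z₁ = 120 + j5.13 Ω, |Z₁| = 120 Ω
Branch 2 (−jX_C): Z₂ = −j10.8 Ω
Parallel: Z = Z₁Z₂/(Z₁+Z₂), |Z| = 10.8 Ω, ∠Z = -84.9°
I = V/|Z| = 3.6/10.8 = 334 mA

334 mA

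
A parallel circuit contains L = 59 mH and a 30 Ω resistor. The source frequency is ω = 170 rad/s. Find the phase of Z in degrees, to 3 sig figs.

71.5°

X_L = ωL = 10.0 Ω
Parallel: admittances add. Y = 1/R + 1/(jωL)
Y = (0.0333 − j0.0997) S
|Y| = 0.105 S → |Z| = 1/|Y| = 9.51 Ω, ∠Z = −∠Y = 71.5°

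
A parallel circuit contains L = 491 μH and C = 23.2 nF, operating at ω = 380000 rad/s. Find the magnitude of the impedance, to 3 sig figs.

289 Ω

X_L = ωL = 187 Ω
X_C = 1/(ωC) = 113 Ω
Parallel: admittances add. Y = 1/(jωL) + jωC
Y = (0 + j0.00346) S
|Y| = 0.00346 S → |Z| = 1/|Y| = 289 Ω, ∠Z = −∠Y = -90.0°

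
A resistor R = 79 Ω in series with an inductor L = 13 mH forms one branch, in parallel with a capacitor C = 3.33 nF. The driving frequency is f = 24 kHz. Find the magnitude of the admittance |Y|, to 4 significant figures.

21.73 μS

ω = 2πf = 150800 rad/s
X_L = ωL = 1960 Ω
X_C = 1/(ωC) = 1991 Ω
Branch 1 (R+jX_L): Z₁ = 79.00 + j1960 Ω, |Z₁| = 1962 Ω
Branch 2 (−jX_C): Z₂ = −j1991 Ω
Parallel: Z = Z₁Z₂/(Z₁+Z₂), |Z| = 46020 Ω, ∠Z = 19.16°
|Y| = 1/|Z| = 21.73 μS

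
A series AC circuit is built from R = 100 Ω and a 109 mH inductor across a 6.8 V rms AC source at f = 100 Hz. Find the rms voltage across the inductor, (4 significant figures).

ω = 2πf = 628.3 rad/s
X_L = ωL = 68.49 Ω
Z = 100.0 + j68.49 Ω
|Z| = √(100.0² + 68.49²) = 121.2 Ω
I = V/|Z| = 56.10 mA
V_L = I·|Z_L| = 0.05610 × 68.49 = 3.842 V

3.842 V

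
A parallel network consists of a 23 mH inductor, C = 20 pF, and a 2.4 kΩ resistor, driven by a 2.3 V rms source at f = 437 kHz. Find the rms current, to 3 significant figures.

ω = 2πf = 2.746e+06 rad/s
X_L = ωL = 63200 Ω
X_C = 1/(ωC) = 18200 Ω
Parallel: admittances add. Y = 1/R + 1/(jωL) + jωC
Y = (0.000417 + j3.91e-05) S
|Y| = 0.000418 S → |Z| = 1/|Y| = 2390 Ω, ∠Z = −∠Y = -5.36°
I = V/|Z| = 2.3/2390 = 963 μA

963 μA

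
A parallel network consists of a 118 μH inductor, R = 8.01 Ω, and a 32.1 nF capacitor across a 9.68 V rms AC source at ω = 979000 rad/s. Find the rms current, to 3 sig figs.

X_L = ωL = 116 Ω
X_C = 1/(ωC) = 31.8 Ω
Parallel: admittances add. Y = 1/R + 1/(jωL) + jωC
Y = (0.125 + j0.0228) S
|Y| = 0.127 S → |Z| = 1/|Y| = 7.88 Ω, ∠Z = −∠Y = -10.3°
I = V/|Z| = 9.68/7.88 = 1.23 A

1.23 A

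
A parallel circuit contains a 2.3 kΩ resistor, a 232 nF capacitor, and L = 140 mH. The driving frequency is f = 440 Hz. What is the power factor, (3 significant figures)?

ω = 2πf = 2765 rad/s
X_L = ωL = 387 Ω
X_C = 1/(ωC) = 1560 Ω
Parallel: admittances add. Y = 1/R + 1/(jωL) + jωC
Y = (0.000435 − j0.00194) S
|Y| = 0.00199 S → |Z| = 1/|Y| = 502 Ω, ∠Z = −∠Y = 77.4°
cos φ = cos(77.4°) = 0.218

0.218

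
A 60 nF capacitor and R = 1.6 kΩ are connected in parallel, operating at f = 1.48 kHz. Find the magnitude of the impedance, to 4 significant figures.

ω = 2πf = 9299 rad/s
X_C = 1/(ωC) = 1792 Ω
Parallel: admittances add. Y = 1/R + jωC
Y = (0.0006250 + j0.0005579) S
|Y| = 0.0008378 S → |Z| = 1/|Y| = 1194 Ω, ∠Z = −∠Y = -41.76°

1194 Ω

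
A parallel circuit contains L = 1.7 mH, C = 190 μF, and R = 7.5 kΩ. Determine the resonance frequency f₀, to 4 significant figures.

ω₀ = 1/√(LC) = 1/√(0.0017 × 0.00019) = 1760 rad/s
f₀ = ω₀/(2π) = 280.0 Hz

280.0 Hz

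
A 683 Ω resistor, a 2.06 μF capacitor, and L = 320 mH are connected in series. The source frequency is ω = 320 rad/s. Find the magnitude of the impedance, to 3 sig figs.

X_L = ωL = 102 Ω
X_C = 1/(ωC) = 1520 Ω
Net reactance X = X_L − X_C = -1410 Ω
Z = 683 − j1410 Ω
|Z| = √(683² + 1410²) = 1570 Ω

1570 Ω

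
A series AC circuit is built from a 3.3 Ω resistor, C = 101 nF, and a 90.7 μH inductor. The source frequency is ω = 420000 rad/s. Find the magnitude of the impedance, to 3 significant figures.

14.9 Ω

X_L = ωL = 38.1 Ω
X_C = 1/(ωC) = 23.6 Ω
Net reactance X = X_L − X_C = 14.5 Ω
Z = 3.30 + j14.5 Ω
|Z| = √(3.30² + 14.5²) = 14.9 Ω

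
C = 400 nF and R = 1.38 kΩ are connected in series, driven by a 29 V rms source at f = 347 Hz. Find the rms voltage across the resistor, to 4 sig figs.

ω = 2πf = 2180 rad/s
X_C = 1/(ωC) = 1147 Ω
Z = 1380 − j1147 Ω
|Z| = √(1380² + 1147²) = 1794 Ω
I = V/|Z| = 16.16 mA
V_R = I·|Z_R| = 0.01616 × 1380 = 22.31 V

22.31 V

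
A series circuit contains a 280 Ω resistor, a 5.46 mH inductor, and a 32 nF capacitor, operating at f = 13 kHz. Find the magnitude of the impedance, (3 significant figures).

287 Ω

ω = 2πf = 81680 rad/s
X_L = ωL = 446 Ω
X_C = 1/(ωC) = 383 Ω
Net reactance X = X_L − X_C = 63.4 Ω
Z = 280 + j63.4 Ω
|Z| = √(280² + 63.4²) = 287 Ω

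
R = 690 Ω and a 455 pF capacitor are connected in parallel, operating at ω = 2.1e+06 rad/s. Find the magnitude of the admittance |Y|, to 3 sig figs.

1.74 mS

X_C = 1/(ωC) = 1050 Ω
Parallel: admittances add. Y = 1/R + jωC
Y = (0.00145 + j0.000955) S
|Y| = 0.00174 S → |Z| = 1/|Y| = 576 Ω, ∠Z = −∠Y = -33.4°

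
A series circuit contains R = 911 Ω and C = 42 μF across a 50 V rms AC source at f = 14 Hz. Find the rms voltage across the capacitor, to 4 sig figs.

14.24 V

ω = 2πf = 87.96 rad/s
X_C = 1/(ωC) = 270.7 Ω
Z = 911.0 − j270.7 Ω
|Z| = √(911.0² + 270.7²) = 950.4 Ω
I = V/|Z| = 52.61 mA
V_C = I·|Z_C| = 0.05261 × 270.7 = 14.24 V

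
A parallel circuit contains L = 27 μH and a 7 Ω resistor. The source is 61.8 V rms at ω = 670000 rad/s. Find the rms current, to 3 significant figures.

X_L = ωL = 18.1 Ω
Parallel: admittances add. Y = 1/R + 1/(jωL)
Y = (0.143 − j0.0553) S
|Y| = 0.153 S → |Z| = 1/|Y| = 6.53 Ω, ∠Z = −∠Y = 21.2°
I = V/|Z| = 61.8/6.53 = 9.47 A

9.47 A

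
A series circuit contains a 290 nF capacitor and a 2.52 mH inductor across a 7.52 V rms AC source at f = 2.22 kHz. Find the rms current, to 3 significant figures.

35.5 mA

ω = 2πf = 13950 rad/s
X_L = ωL = 35.2 Ω
X_C = 1/(ωC) = 247 Ω
Net reactance X = X_L − X_C = -212 Ω
Z = − j212 Ω
|Z| = √(0² + 212²) = 212 Ω
I = V/|Z| = 7.52/212 = 35.5 mA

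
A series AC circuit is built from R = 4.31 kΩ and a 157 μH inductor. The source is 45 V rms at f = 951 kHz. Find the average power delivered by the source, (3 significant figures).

ω = 2πf = 5.975e+06 rad/s
X_L = ωL = 938 Ω
Z = 4310 + j938 Ω
|Z| = √(4310² + 938²) = 4410 Ω
∠Z = arctan(938/4310) = 12.3°
I = V/|Z| = 10.2 mA
P = VI cos φ = 45 × 0.0102 × cos(12.3°) = 449 mW

449 mW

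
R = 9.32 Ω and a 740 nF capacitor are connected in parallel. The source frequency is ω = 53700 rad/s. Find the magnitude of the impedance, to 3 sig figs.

8.74 Ω

X_C = 1/(ωC) = 25.2 Ω
Parallel: admittances add. Y = 1/R + jωC
Y = (0.107 + j0.0397) S
|Y| = 0.114 S → |Z| = 1/|Y| = 8.74 Ω, ∠Z = −∠Y = -20.3°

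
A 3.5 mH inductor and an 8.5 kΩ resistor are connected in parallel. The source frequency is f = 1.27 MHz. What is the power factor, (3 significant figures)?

0.957

ω = 2πf = 7.98e+06 rad/s
X_L = ωL = 27900 Ω
Parallel: admittances add. Y = 1/R + 1/(jωL)
Y = (0.000118 − j3.58e-05) S
|Y| = 0.000123 S → |Z| = 1/|Y| = 8130 Ω, ∠Z = −∠Y = 16.9°
cos φ = cos(16.9°) = 0.957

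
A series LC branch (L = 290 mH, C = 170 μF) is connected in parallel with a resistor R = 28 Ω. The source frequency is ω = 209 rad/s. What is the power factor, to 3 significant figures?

X_L = ωL = 60.6 Ω
X_C = 1/(ωC) = 28.1 Ω
Branch 1: Z₁ = R = 28.0 Ω
Branch 2 (series LC): Z₂ = j(X_L − X_C) = j32.5 Ω
Parallel: Z = Z₁Z₂/(Z₁+Z₂), |Z| = 21.2 Ω, ∠Z = 40.8°
cos φ = cos(40.8°) = 0.757

0.757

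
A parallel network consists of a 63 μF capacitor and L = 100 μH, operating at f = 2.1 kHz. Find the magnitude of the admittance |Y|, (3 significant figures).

73.4 mS

ω = 2πf = 13190 rad/s
X_L = ωL = 1.32 Ω
X_C = 1/(ωC) = 1.20 Ω
Parallel: admittances add. Y = 1/(jωL) + jωC
Y = (0 + j0.0734) S
|Y| = 0.0734 S → |Z| = 1/|Y| = 13.6 Ω, ∠Z = −∠Y = -90.0°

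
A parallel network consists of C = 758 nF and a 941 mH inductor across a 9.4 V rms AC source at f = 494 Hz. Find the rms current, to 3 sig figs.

18.9 mA

ω = 2πf = 3104 rad/s
X_L = ωL = 2920 Ω
X_C = 1/(ωC) = 425 Ω
Parallel: admittances add. Y = 1/(jωL) + jωC
Y = (0 + j0.00201) S
|Y| = 0.00201 S → |Z| = 1/|Y| = 497 Ω, ∠Z = −∠Y = -90.0°
I = V/|Z| = 9.4/497 = 18.9 mA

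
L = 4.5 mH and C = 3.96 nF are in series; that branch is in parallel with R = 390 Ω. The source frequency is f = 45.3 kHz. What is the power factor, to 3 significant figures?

0.710

ω = 2πf = 284600 rad/s
X_L = ωL = 1280 Ω
X_C = 1/(ωC) = 887 Ω
Branch 1: Z₁ = R = 390 Ω
Branch 2 (series LC): Z₂ = j(X_L − X_C) = j394 Ω
Parallel: Z = Z₁Z₂/(Z₁+Z₂), |Z| = 277 Ω, ∠Z = 44.7°
cos φ = cos(44.7°) = 0.710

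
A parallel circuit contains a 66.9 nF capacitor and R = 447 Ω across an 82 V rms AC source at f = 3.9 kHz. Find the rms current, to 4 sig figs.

227.4 mA

ω = 2πf = 24500 rad/s
X_C = 1/(ωC) = 610.0 Ω
Parallel: admittances add. Y = 1/R + jωC
Y = (0.002237 + j0.001639) S
|Y| = 0.002773 S → |Z| = 1/|Y| = 360.6 Ω, ∠Z = −∠Y = -36.23°
I = V/|Z| = 82/360.6 = 227.4 mA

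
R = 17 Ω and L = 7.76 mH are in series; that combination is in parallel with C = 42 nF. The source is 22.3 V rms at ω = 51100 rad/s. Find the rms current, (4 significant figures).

8.616 mA

X_L = ωL = 396.5 Ω
X_C = 1/(ωC) = 465.9 Ω
Branch 1 (R+jX_L): Z₁ = 17.00 + j396.5 Ω, |Z₁| = 396.9 Ω
Branch 2 (−jX_C): Z₂ = −j465.9 Ω
Parallel: Z = Z₁Z₂/(Z₁+Z₂), |Z| = 2588 Ω, ∠Z = 73.78°
I = V/|Z| = 22.3/2588 = 8.616 mA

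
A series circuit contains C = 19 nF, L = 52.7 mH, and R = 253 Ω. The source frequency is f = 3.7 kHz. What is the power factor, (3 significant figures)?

ω = 2πf = 23250 rad/s
X_L = ωL = 1230 Ω
X_C = 1/(ωC) = 2260 Ω
Net reactance X = X_L − X_C = -1040 Ω
Z = 253 − j1040 Ω
|Z| = √(253² + 1040²) = 1070 Ω
∠Z = arctan(-1040/253) = -76.3°
cos φ = cos(-76.3°) = 0.237

0.237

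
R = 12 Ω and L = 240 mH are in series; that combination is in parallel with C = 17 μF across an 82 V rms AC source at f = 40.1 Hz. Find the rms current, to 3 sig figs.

988 mA

ω = 2πf = 252.0 rad/s
X_L = ωL = 60.5 Ω
X_C = 1/(ωC) = 233 Ω
Branch 1 (R+jX_L): Z₁ = 12.0 + j60.5 Ω, |Z₁| = 61.6 Ω
Branch 2 (−jX_C): Z₂ = −j233 Ω
Parallel: Z = Z₁Z₂/(Z₁+Z₂), |Z| = 83.0 Ω, ∠Z = 74.8°
I = V/|Z| = 82/83.0 = 988 mA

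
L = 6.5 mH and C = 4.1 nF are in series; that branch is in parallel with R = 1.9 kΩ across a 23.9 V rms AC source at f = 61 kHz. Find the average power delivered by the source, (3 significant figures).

301 mW

ω = 2πf = 383300 rad/s
X_L = ωL = 2490 Ω
X_C = 1/(ωC) = 636 Ω
Branch 1: Z₁ = R = 1900 Ω
Branch 2 (series LC): Z₂ = j(X_L − X_C) = j1850 Ω
Parallel: Z = Z₁Z₂/(Z₁+Z₂), |Z| = 1330 Ω, ∠Z = 45.7°
I = V/|Z| = 18.0 mA
P = VI cos φ = 23.9 × 0.0180 × cos(45.7°) = 301 mW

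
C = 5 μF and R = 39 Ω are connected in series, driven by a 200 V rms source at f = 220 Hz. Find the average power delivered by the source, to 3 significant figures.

69.5 W

ω = 2πf = 1382 rad/s
X_C = 1/(ωC) = 145 Ω
Z = 39.0 − j145 Ω
|Z| = √(39.0² + 145²) = 150 Ω
∠Z = arctan(-145/39.0) = -74.9°
I = V/|Z| = 1.33 A
P = VI cos φ = 200 × 1.33 × cos(-74.9°) = 69.5 W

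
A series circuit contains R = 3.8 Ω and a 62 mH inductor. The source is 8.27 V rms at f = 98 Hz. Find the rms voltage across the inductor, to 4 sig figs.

ω = 2πf = 615.8 rad/s
X_L = ωL = 38.18 Ω
Z = 3.800 + j38.18 Ω
|Z| = √(3.800² + 38.18²) = 38.37 Ω
I = V/|Z| = 215.6 mA
V_L = I·|Z_L| = 0.2156 × 38.18 = 8.229 V

8.229 V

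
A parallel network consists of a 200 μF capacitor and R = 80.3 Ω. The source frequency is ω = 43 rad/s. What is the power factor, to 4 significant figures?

0.8229

X_C = 1/(ωC) = 116.3 Ω
Parallel: admittances add. Y = 1/R + jωC
Y = (0.01245 + j0.008600) S
|Y| = 0.01513 S → |Z| = 1/|Y| = 66.08 Ω, ∠Z = −∠Y = -34.63°
cos φ = cos(-34.63°) = 0.8229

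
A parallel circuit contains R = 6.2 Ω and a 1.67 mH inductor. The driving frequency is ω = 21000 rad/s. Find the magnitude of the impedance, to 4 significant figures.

6.105 Ω

X_L = ωL = 35.07 Ω
Parallel: admittances add. Y = 1/R + 1/(jωL)
Y = (0.1613 − j0.02851) S
|Y| = 0.1638 S → |Z| = 1/|Y| = 6.105 Ω, ∠Z = −∠Y = 10.03°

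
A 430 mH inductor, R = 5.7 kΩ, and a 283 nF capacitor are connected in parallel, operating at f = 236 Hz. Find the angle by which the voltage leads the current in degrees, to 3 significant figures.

ω = 2πf = 1483 rad/s
X_L = ωL = 638 Ω
X_C = 1/(ωC) = 2380 Ω
Parallel: admittances add. Y = 1/R + 1/(jωL) + jωC
Y = (0.000175 − j0.00115) S
|Y| = 0.00116 S → |Z| = 1/|Y| = 861 Ω, ∠Z = −∠Y = 81.3°

81.3°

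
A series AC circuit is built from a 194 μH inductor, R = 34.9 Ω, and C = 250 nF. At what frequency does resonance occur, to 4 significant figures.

ω₀ = 1/√(LC) = 1/√(0.000194 × 2.5e-07) = 143600 rad/s
f₀ = ω₀/(2π) = 22.85 kHz

22.85 kHz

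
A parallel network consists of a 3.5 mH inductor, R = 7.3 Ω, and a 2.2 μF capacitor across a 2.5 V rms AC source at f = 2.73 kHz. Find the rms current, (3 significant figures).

346 mA

ω = 2πf = 17150 rad/s
X_L = ωL = 60.0 Ω
X_C = 1/(ωC) = 26.5 Ω
Parallel: admittances add. Y = 1/R + 1/(jωL) + jωC
Y = (0.137 + j0.0211) S
|Y| = 0.139 S → |Z| = 1/|Y| = 7.22 Ω, ∠Z = −∠Y = -8.75°
I = V/|Z| = 2.5/7.22 = 346 mA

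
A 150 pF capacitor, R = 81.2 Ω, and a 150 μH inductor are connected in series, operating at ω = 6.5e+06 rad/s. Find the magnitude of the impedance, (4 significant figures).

X_L = ωL = 975.0 Ω
X_C = 1/(ωC) = 1026 Ω
Net reactance X = X_L − X_C = -50.64 Ω
Z = 81.20 − j50.64 Ω
|Z| = √(81.20² + 50.64²) = 95.70 Ω

95.70 Ω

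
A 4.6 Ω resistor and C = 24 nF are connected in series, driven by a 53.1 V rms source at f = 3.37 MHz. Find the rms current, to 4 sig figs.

10.61 A

ω = 2πf = 2.117e+07 rad/s
X_C = 1/(ωC) = 1.968 Ω
Z = 4.600 − j1.968 Ω
|Z| = √(4.600² + 1.968²) = 5.003 Ω
I = V/|Z| = 53.1/5.003 = 10.61 A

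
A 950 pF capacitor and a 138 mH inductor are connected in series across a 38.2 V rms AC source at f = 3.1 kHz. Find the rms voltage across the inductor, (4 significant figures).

1.999 V

ω = 2πf = 19480 rad/s
X_L = ωL = 2688 Ω
X_C = 1/(ωC) = 54040 Ω
Net reactance X = X_L − X_C = -51350 Ω
Z = − j51350 Ω
|Z| = √(0² + 51350²) = 51350 Ω
I = V/|Z| = 743.8 μA
V_L = I·|Z_L| = 0.0007438 × 2688 = 1.999 V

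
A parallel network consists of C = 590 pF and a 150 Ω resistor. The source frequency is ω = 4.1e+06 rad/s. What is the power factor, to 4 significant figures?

X_C = 1/(ωC) = 413.4 Ω
Parallel: admittances add. Y = 1/R + jωC
Y = (0.006667 + j0.002419) S
|Y| = 0.007092 S → |Z| = 1/|Y| = 141.0 Ω, ∠Z = −∠Y = -19.94°
cos φ = cos(-19.94°) = 0.9400

0.9400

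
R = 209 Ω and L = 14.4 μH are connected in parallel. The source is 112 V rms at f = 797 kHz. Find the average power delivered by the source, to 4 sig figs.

60.02 W

ω = 2πf = 5.008e+06 rad/s
X_L = ωL = 72.11 Ω
Parallel: admittances add. Y = 1/R + 1/(jωL)
Y = (0.004785 − j0.01387) S
|Y| = 0.01467 S → |Z| = 1/|Y| = 68.17 Ω, ∠Z = −∠Y = 70.96°
I = V/|Z| = 1.643 A
P = VI cos φ = 112 × 1.643 × cos(70.96°) = 60.02 W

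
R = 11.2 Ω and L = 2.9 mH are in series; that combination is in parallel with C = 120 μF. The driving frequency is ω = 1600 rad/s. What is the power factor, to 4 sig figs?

X_L = ωL = 4.640 Ω
X_C = 1/(ωC) = 5.208 Ω
Branch 1 (R+jX_L): Z₁ = 11.20 + j4.640 Ω, |Z₁| = 12.12 Ω
Branch 2 (−jX_C): Z₂ = −j5.208 Ω
Parallel: Z = Z₁Z₂/(Z₁+Z₂), |Z| = 5.630 Ω, ∠Z = -64.59°
cos φ = cos(-64.59°) = 0.4291

0.4291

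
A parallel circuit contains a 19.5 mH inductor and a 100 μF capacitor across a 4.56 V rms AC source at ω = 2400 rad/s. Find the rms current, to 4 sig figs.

X_L = ωL = 46.80 Ω
X_C = 1/(ωC) = 4.167 Ω
Parallel: admittances add. Y = 1/(jωL) + jωC
Y = (0 + j0.2186) S
|Y| = 0.2186 S → |Z| = 1/|Y| = 4.574 Ω, ∠Z = −∠Y = -90.00°
I = V/|Z| = 4.56/4.574 = 997.0 mA

997.0 mA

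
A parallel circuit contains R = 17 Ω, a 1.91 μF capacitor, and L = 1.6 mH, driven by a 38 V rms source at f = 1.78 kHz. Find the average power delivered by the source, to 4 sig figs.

84.94 W

ω = 2πf = 11180 rad/s
X_L = ωL = 17.89 Ω
X_C = 1/(ωC) = 46.81 Ω
Parallel: admittances add. Y = 1/R + 1/(jωL) + jωC
Y = (0.05882 − j0.03452) S
|Y| = 0.06821 S → |Z| = 1/|Y| = 14.66 Ω, ∠Z = −∠Y = 30.41°
I = V/|Z| = 2.592 A
P = VI cos φ = 38 × 2.592 × cos(30.41°) = 84.94 W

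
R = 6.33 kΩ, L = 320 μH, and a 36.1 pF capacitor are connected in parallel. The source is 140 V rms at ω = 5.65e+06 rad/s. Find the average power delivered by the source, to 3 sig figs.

3.10 W

X_L = ωL = 1810 Ω
X_C = 1/(ωC) = 4900 Ω
Parallel: admittances add. Y = 1/R + 1/(jωL) + jωC
Y = (0.000158 − j0.000349) S
|Y| = 0.000383 S → |Z| = 1/|Y| = 2610 Ω, ∠Z = −∠Y = 65.7°
I = V/|Z| = 53.6 mA
P = VI cos φ = 140 × 0.0536 × cos(65.7°) = 3.10 W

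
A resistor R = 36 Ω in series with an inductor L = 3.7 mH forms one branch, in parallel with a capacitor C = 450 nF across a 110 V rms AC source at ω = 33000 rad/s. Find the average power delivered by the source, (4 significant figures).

X_L = ωL = 122.1 Ω
X_C = 1/(ωC) = 67.34 Ω
Branch 1 (R+jX_L): Z₁ = 36.00 + j122.1 Ω, |Z₁| = 127.3 Ω
Branch 2 (−jX_C): Z₂ = −j67.34 Ω
Parallel: Z = Z₁Z₂/(Z₁+Z₂), |Z| = 130.8 Ω, ∠Z = -73.11°
I = V/|Z| = 840.9 mA
P = VI cos φ = 110 × 0.8409 × cos(-73.11°) = 26.88 W

26.88 W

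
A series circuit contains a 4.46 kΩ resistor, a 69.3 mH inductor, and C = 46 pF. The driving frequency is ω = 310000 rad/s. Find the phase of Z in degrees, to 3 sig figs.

-84.8°

X_L = ωL = 21500 Ω
X_C = 1/(ωC) = 70100 Ω
Net reactance X = X_L − X_C = -48600 Ω
Z = 4460 − j48600 Ω
|Z| = √(4460² + 48600²) = 48800 Ω
∠Z = arctan(-48600/4460) = -84.8°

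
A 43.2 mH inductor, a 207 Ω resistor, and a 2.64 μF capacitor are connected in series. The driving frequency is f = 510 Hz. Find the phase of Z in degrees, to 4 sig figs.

5.580°

ω = 2πf = 3204 rad/s
X_L = ωL = 138.4 Ω
X_C = 1/(ωC) = 118.2 Ω
Net reactance X = X_L − X_C = 20.22 Ω
Z = 207.0 + j20.22 Ω
|Z| = √(207.0² + 20.22²) = 208.0 Ω
∠Z = arctan(20.22/207.0) = 5.580°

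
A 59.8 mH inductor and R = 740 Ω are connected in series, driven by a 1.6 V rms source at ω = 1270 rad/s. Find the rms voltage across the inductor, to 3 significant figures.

X_L = ωL = 75.9 Ω
Z = 740 + j75.9 Ω
|Z| = √(740² + 75.9²) = 744 Ω
I = V/|Z| = 2.15 mA
V_L = I·|Z_L| = 0.00215 × 75.9 = 0.163 V

0.163 V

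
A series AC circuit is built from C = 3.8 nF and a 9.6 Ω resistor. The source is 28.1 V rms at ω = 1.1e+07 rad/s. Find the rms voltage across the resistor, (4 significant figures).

X_C = 1/(ωC) = 23.92 Ω
Z = 9.600 − j23.92 Ω
|Z| = √(9.600² + 23.92²) = 25.78 Ω
I = V/|Z| = 1.090 A
V_R = I·|Z_R| = 1.090 × 9.600 = 10.46 V

10.46 V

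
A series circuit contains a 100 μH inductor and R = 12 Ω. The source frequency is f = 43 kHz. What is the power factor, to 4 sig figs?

ω = 2πf = 270200 rad/s
X_L = ωL = 27.02 Ω
Z = 12.00 + j27.02 Ω
|Z| = √(12.00² + 27.02²) = 29.56 Ω
∠Z = arctan(27.02/12.00) = 66.05°
cos φ = cos(66.05°) = 0.4059

0.4059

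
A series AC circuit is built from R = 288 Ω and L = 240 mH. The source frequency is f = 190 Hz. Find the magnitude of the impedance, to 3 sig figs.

ω = 2πf = 1194 rad/s
X_L = ωL = 287 Ω
Z = 288 + j287 Ω
|Z| = √(288² + 287²) = 406 Ω

406 Ω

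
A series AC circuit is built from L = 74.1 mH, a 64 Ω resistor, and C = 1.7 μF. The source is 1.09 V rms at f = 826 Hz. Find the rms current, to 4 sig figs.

3.911 mA

ω = 2πf = 5190 rad/s
X_L = ωL = 384.6 Ω
X_C = 1/(ωC) = 113.3 Ω
Net reactance X = X_L − X_C = 271.2 Ω
Z = 64.00 + j271.2 Ω
|Z| = √(64.00² + 271.2²) = 278.7 Ω
I = V/|Z| = 1.09/278.7 = 3.911 mA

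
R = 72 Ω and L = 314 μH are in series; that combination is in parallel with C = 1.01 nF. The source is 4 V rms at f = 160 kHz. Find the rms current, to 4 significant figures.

ω = 2πf = 1.005e+06 rad/s
X_L = ωL = 315.7 Ω
X_C = 1/(ωC) = 984.9 Ω
Branch 1 (R+jX_L): Z₁ = 72.00 + j315.7 Ω, |Z₁| = 323.8 Ω
Branch 2 (−jX_C): Z₂ = −j984.9 Ω
Parallel: Z = Z₁Z₂/(Z₁+Z₂), |Z| = 473.8 Ω, ∠Z = 71.01°
I = V/|Z| = 4/473.8 = 8.443 mA

8.443 mA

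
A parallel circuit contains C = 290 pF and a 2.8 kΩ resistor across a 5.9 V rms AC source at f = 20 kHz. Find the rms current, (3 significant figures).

2.12 mA

ω = 2πf = 125700 rad/s
X_C = 1/(ωC) = 27400 Ω
Parallel: admittances add. Y = 1/R + jωC
Y = (0.000357 + j3.64e-05) S
|Y| = 0.000359 S → |Z| = 1/|Y| = 2790 Ω, ∠Z = −∠Y = -5.83°
I = V/|Z| = 5.9/2790 = 2.12 mA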